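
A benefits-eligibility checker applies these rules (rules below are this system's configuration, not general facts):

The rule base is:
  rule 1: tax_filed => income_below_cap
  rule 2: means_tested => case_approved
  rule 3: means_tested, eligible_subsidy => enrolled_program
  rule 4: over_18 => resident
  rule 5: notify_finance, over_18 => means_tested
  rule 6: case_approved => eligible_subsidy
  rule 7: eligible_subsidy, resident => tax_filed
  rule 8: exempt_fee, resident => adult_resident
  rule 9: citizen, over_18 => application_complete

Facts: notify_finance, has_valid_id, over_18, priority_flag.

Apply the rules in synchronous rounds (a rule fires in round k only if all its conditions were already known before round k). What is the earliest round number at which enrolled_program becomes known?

4

[1] rule 4 [over_18 => resident]; rule 5 [notify_finance, over_18 => means_tested]. ⇒ new: resident, means_tested.
[2] rule 2 [means_tested => case_approved]. ⇒ new: case_approved.
[3] rule 6 [case_approved => eligible_subsidy]. ⇒ new: eligible_subsidy.
[4] rule 3 [means_tested, eligible_subsidy => enrolled_program]; rule 7 [eligible_subsidy, resident => tax_filed]. ⇒ new: enrolled_program, tax_filed.
enrolled_program first appears in round 4.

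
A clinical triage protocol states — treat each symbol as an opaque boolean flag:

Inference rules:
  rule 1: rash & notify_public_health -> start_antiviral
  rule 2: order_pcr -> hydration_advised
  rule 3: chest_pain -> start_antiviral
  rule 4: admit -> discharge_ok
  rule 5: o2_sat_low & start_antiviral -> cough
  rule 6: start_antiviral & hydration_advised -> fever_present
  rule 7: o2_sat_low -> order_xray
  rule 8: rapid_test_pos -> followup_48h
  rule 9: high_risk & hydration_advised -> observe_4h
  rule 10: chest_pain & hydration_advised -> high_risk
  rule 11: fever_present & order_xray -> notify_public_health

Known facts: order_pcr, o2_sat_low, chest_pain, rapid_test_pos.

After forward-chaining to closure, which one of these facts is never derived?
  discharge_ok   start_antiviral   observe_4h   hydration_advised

discharge_ok

Round 1 — rule 2, rule 3, rule 7, rule 8, derive hydration_advised, start_antiviral, order_xray, followup_48h.
Round 2 — rule 5, rule 6, rule 10, derive cough, fever_present, high_risk.
Round 3 — rule 9, rule 11, derive observe_4h, notify_public_health.
Derived: start_antiviral (round 1), observe_4h (round 3), hydration_advised (round 1). discharge_ok never appears in any round.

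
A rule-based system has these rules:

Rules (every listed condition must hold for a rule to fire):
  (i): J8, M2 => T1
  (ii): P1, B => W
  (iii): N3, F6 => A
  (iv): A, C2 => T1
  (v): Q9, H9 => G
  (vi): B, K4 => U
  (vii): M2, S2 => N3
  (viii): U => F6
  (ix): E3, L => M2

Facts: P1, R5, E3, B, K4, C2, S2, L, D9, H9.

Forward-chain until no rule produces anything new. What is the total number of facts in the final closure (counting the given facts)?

17

[1] (ii) [P1, B => W]; (vi) [B, K4 => U]; (ix) [E3, L => M2]. ⇒ new: W, U, M2.
[2] (vii) [M2, S2 => N3]; (viii) [U => F6]. ⇒ new: N3, F6.
[3] (iii) [N3, F6 => A]. ⇒ new: A.
[4] (iv) [A, C2 => T1]. ⇒ new: T1.
Closure: {A, B, C2, D9, E3, F6, H9, K4, L, M2, N3, P1, R5, S2, T1, U, W} — 17 facts.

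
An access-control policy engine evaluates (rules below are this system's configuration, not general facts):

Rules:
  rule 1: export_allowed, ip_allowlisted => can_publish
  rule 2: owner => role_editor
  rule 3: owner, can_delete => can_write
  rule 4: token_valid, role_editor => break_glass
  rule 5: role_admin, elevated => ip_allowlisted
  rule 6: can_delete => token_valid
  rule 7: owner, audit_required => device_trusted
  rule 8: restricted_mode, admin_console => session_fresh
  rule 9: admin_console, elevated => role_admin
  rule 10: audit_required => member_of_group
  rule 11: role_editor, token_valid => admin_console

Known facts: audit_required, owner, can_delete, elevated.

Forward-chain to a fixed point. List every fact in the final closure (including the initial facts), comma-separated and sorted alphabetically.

Round 1: rule 2 [owner => role_editor]; rule 3 [owner, can_delete => can_write]; rule 6 [can_delete => token_valid]; rule 7 [owner, audit_required => device_trusted]; rule 10 [audit_required => member_of_group]. New: role_editor, can_write, token_valid, device_trusted, member_of_group.
Round 2: rule 4 [token_valid, role_editor => break_glass]; rule 11 [role_editor, token_valid => admin_console]. New: break_glass, admin_console.
Round 3: rule 9 [admin_console, elevated => role_admin]. New: role_admin.
Round 4: rule 5 [role_admin, elevated => ip_allowlisted]. New: ip_allowlisted.

admin_console, audit_required, break_glass, can_delete, can_write, device_trusted, elevated, ip_allowlisted, member_of_group, owner, role_admin, role_editor, token_valid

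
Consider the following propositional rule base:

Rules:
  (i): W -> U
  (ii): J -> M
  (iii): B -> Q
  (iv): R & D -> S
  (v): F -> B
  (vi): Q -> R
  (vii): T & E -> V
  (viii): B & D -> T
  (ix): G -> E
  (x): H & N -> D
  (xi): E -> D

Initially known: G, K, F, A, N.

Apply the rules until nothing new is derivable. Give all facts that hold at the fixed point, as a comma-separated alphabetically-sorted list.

A, B, D, E, F, G, K, N, Q, R, S, T, V

[1] (v) [F -> B]; (ix) [G -> E]. ⇒ new: B, E.
[2] (iii) [B -> Q]; (xi) [E -> D]. ⇒ new: Q, D.
[3] (vi) [Q -> R]; (viii) [B & D -> T]. ⇒ new: R, T.
[4] (iv) [R & D -> S]; (vii) [T & E -> V]. ⇒ new: S, V.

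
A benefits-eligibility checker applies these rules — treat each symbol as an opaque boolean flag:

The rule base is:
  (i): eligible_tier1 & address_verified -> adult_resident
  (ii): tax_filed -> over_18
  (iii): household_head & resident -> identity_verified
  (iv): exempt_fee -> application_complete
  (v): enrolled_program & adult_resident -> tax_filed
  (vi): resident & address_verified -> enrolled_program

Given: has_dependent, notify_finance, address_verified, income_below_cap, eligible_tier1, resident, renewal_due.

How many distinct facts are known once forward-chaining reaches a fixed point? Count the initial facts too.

Round 1 — (i), (vi), derive adult_resident, enrolled_program.
Round 2 — (v), derive tax_filed.
Round 3 — (ii), derive over_18.
Closure: {address_verified, adult_resident, eligible_tier1, enrolled_program, has_dependent, income_below_cap, notify_finance, over_18, renewal_due, resident, tax_filed} — 11 facts.

11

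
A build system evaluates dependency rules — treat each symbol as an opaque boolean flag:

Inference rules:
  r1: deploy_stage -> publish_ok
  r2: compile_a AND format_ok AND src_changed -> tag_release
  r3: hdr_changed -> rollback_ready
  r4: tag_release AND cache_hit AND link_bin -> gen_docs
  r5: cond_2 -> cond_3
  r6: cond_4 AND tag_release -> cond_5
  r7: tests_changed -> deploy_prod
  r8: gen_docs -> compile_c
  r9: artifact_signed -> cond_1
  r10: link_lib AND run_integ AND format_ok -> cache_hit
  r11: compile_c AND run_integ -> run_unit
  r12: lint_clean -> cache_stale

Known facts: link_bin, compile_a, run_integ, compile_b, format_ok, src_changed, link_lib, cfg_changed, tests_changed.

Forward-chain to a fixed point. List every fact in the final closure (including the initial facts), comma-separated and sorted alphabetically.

Round 1 fires r2, r7, r10, giving tag_release, deploy_prod, cache_hit.
Round 2 fires r4, giving gen_docs.
Round 3 fires r8, giving compile_c.
Round 4 fires r11, giving run_unit.

cache_hit, cfg_changed, compile_a, compile_b, compile_c, deploy_prod, format_ok, gen_docs, link_bin, link_lib, run_integ, run_unit, src_changed, tag_release, tests_changed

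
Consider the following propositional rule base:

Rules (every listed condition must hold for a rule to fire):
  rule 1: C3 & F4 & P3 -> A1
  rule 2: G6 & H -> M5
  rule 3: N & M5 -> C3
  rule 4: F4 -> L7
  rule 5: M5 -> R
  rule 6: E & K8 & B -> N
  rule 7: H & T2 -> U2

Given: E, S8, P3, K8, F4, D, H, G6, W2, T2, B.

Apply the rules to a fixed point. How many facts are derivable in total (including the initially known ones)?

Round 1: rule 2 [G6 & H -> M5]; rule 4 [F4 -> L7]; rule 6 [E & K8 & B -> N]; rule 7 [H & T2 -> U2]. Adds M5, L7, N, U2.
Round 2: rule 3 [N & M5 -> C3]; rule 5 [M5 -> R]. Adds C3, R.
Round 3: rule 1 [C3 & F4 & P3 -> A1]. Adds A1.
Closure: {A1, B, C3, D, E, F4, G6, H, K8, L7, M5, N, P3, R, S8, T2, U2, W2} — 18 facts.

18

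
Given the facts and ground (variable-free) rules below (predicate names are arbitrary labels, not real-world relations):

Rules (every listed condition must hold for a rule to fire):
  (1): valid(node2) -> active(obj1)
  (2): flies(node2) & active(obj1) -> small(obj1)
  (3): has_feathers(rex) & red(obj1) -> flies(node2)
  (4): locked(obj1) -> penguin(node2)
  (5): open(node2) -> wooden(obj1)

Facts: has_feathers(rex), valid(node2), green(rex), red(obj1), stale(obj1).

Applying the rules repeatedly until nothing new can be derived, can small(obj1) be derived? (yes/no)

[1] (1) [valid(node2) -> active(obj1)]; (3) [has_feathers(rex) & red(obj1) -> flies(node2)]. ⇒ new: active(obj1), flies(node2).
[2] (2) [flies(node2) & active(obj1) -> small(obj1)]. ⇒ new: small(obj1).
small(obj1) appears in round 2, so it is derivable.

yes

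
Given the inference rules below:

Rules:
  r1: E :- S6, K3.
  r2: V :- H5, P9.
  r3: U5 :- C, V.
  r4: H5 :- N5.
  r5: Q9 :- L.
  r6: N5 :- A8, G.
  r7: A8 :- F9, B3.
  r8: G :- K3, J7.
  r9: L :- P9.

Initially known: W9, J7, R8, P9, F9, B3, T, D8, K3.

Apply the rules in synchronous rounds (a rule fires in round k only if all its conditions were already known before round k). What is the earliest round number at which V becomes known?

Round 1: r7 [A8 :- F9, B3.]; r8 [G :- K3, J7.]; r9 [L :- P9.]. New: A8, G, L.
Round 2: r5 [Q9 :- L.]; r6 [N5 :- A8, G.]. New: Q9, N5.
Round 3: r4 [H5 :- N5.]. New: H5.
Round 4: r2 [V :- H5, P9.]. New: V.
V first appears in round 4.

4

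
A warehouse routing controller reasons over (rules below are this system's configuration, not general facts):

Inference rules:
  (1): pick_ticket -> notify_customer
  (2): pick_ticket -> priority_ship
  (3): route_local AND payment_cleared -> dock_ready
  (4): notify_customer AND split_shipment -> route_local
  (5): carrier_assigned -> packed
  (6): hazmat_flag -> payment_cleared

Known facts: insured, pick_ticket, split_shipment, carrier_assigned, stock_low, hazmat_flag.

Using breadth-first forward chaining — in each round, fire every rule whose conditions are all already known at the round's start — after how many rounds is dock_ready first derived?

Round 1 fires (1), (2), (5), (6), giving notify_customer, priority_ship, packed, payment_cleared.
Round 2 fires (4), giving route_local.
Round 3 fires (3), giving dock_ready.
dock_ready first appears in round 3.

3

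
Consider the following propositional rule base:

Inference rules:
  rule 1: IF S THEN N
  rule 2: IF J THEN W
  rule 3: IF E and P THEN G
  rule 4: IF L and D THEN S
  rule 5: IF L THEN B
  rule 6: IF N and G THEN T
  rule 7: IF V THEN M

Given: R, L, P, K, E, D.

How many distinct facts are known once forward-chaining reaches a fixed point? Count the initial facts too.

[1] rule 3 [IF E and P THEN G]; rule 4 [IF L and D THEN S]; rule 5 [IF L THEN B]. ⇒ new: G, S, B.
[2] rule 1 [IF S THEN N]. ⇒ new: N.
[3] rule 6 [IF N and G THEN T]. ⇒ new: T.
Closure: {B, D, E, G, K, L, N, P, R, S, T} — 11 facts.

11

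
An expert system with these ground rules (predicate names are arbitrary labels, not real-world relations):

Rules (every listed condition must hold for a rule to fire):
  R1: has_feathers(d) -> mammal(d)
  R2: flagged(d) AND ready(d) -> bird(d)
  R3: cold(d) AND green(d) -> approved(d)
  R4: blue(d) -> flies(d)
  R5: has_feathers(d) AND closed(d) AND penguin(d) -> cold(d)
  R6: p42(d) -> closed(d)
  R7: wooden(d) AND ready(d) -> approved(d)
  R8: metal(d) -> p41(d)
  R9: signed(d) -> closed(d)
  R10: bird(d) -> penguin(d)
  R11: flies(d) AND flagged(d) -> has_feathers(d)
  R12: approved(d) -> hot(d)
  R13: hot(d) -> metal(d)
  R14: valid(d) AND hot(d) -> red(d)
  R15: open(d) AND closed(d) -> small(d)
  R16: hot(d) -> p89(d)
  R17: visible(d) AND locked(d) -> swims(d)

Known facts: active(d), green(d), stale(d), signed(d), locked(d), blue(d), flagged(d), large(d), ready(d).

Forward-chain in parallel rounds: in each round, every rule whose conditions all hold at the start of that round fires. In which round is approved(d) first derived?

[1] R2 [flagged(d) AND ready(d) -> bird(d)]; R4 [blue(d) -> flies(d)]; R9 [signed(d) -> closed(d)]. ⇒ new: bird(d), flies(d), closed(d).
[2] R10 [bird(d) -> penguin(d)]; R11 [flies(d) AND flagged(d) -> has_feathers(d)]. ⇒ new: penguin(d), has_feathers(d).
[3] R1 [has_feathers(d) -> mammal(d)]; R5 [has_feathers(d) AND closed(d) AND penguin(d) -> cold(d)]. ⇒ new: mammal(d), cold(d).
[4] R3 [cold(d) AND green(d) -> approved(d)]. ⇒ new: approved(d).
approved(d) first appears in round 4.

4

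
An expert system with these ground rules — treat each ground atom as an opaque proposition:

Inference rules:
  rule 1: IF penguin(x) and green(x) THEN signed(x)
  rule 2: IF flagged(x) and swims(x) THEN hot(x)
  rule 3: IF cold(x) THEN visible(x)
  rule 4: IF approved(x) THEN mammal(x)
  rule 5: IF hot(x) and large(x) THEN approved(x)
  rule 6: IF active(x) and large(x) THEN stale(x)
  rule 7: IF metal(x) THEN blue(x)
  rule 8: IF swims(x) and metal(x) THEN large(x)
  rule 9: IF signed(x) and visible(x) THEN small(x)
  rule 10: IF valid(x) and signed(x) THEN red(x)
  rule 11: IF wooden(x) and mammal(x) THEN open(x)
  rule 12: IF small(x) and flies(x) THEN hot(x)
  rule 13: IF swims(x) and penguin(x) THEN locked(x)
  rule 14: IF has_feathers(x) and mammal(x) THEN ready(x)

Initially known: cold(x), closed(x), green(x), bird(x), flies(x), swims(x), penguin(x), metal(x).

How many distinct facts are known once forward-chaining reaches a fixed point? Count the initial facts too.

Round 1 — rule 1, rule 3, rule 7, rule 8, rule 13, derive signed(x), visible(x), blue(x), large(x), locked(x).
Round 2 — rule 9, derive small(x).
Round 3 — rule 12, derive hot(x).
Round 4 — rule 5, derive approved(x).
Round 5 — rule 4, derive mammal(x).
Closure: {approved(x), bird(x), blue(x), closed(x), cold(x), flies(x), green(x), hot(x), large(x), locked(x), mammal(x), metal(x), penguin(x), signed(x), small(x), swims(x), visible(x)} — 17 facts.

17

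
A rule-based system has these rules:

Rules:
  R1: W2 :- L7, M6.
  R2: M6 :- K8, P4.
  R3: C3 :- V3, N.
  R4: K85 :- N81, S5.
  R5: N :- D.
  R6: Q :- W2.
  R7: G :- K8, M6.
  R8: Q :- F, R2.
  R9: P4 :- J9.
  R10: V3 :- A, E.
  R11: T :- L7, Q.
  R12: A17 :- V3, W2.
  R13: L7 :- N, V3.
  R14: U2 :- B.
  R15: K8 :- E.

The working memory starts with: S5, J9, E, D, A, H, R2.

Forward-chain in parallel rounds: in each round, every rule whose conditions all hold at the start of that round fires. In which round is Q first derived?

4

Round 1 fires R5, R9, R10, R15, giving N, P4, V3, K8.
Round 2 fires R2, R3, R13, giving M6, C3, L7.
Round 3 fires R1, R7, giving W2, G.
Round 4 fires R6, R12, giving Q, A17.
Q first appears in round 4.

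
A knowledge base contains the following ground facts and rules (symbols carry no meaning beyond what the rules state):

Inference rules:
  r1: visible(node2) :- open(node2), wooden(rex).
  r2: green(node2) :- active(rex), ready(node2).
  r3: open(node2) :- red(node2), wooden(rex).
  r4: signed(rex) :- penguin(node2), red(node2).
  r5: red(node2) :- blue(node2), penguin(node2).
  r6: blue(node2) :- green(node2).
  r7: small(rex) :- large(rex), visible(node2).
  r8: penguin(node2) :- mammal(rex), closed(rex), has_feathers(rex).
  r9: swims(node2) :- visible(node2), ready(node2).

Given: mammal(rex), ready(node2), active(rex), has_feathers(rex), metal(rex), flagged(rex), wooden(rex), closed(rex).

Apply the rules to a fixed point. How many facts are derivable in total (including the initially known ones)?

16

[1] r2 [green(node2) :- active(rex), ready(node2).]; r8 [penguin(node2) :- mammal(rex), closed(rex), has_feathers(rex).]. ⇒ new: green(node2), penguin(node2).
[2] r6 [blue(node2) :- green(node2).]. ⇒ new: blue(node2).
[3] r5 [red(node2) :- blue(node2), penguin(node2).]. ⇒ new: red(node2).
[4] r3 [open(node2) :- red(node2), wooden(rex).]; r4 [signed(rex) :- penguin(node2), red(node2).]. ⇒ new: open(node2), signed(rex).
[5] r1 [visible(node2) :- open(node2), wooden(rex).]. ⇒ new: visible(node2).
[6] r9 [swims(node2) :- visible(node2), ready(node2).]. ⇒ new: swims(node2).
Closure: {active(rex), blue(node2), closed(rex), flagged(rex), green(node2), has_feathers(rex), mammal(rex), metal(rex), open(node2), penguin(node2), ready(node2), red(node2), signed(rex), swims(node2), visible(node2), wooden(rex)} — 16 facts.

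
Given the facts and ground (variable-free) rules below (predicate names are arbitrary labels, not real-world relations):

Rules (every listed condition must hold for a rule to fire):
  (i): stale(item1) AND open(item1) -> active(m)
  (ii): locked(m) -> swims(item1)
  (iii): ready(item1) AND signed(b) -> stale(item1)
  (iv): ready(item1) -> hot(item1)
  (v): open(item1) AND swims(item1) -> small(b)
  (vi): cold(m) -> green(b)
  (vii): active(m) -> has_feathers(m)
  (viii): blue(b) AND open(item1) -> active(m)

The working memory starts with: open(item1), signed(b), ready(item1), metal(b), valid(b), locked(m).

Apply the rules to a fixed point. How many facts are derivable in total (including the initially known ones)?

12

Round 1 fires (ii), (iii), (iv), giving swims(item1), stale(item1), hot(item1).
Round 2 fires (i), (v), giving active(m), small(b).
Round 3 fires (vii), giving has_feathers(m).
Closure: {active(m), has_feathers(m), hot(item1), locked(m), metal(b), open(item1), ready(item1), signed(b), small(b), stale(item1), swims(item1), valid(b)} — 12 facts.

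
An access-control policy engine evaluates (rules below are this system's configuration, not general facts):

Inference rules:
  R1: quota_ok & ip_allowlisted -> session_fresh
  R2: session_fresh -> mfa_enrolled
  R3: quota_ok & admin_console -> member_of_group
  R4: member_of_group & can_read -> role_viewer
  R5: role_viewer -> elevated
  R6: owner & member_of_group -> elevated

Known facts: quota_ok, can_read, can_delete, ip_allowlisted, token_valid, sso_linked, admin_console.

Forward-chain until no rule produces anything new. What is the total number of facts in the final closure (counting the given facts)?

12

Round 1 — R1, R3, derive session_fresh, member_of_group.
Round 2 — R2, R4, derive mfa_enrolled, role_viewer.
Round 3 — R5, derive elevated.
Closure: {admin_console, can_delete, can_read, elevated, ip_allowlisted, member_of_group, mfa_enrolled, quota_ok, role_viewer, session_fresh, sso_linked, token_valid} — 12 facts.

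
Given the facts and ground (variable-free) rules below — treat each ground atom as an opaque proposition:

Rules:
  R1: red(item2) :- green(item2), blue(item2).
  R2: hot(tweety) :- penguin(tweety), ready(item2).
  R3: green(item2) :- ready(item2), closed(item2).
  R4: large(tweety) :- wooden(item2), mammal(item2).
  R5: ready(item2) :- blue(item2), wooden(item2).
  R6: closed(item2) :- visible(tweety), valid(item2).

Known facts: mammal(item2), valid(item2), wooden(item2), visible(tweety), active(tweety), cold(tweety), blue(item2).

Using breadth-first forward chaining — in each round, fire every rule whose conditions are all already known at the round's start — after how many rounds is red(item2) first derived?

Round 1: R4 [large(tweety) :- wooden(item2), mammal(item2).]; R5 [ready(item2) :- blue(item2), wooden(item2).]; R6 [closed(item2) :- visible(tweety), valid(item2).]. New: large(tweety), ready(item2), closed(item2).
Round 2: R3 [green(item2) :- ready(item2), closed(item2).]. New: green(item2).
Round 3: R1 [red(item2) :- green(item2), blue(item2).]. New: red(item2).
red(item2) first appears in round 3.

3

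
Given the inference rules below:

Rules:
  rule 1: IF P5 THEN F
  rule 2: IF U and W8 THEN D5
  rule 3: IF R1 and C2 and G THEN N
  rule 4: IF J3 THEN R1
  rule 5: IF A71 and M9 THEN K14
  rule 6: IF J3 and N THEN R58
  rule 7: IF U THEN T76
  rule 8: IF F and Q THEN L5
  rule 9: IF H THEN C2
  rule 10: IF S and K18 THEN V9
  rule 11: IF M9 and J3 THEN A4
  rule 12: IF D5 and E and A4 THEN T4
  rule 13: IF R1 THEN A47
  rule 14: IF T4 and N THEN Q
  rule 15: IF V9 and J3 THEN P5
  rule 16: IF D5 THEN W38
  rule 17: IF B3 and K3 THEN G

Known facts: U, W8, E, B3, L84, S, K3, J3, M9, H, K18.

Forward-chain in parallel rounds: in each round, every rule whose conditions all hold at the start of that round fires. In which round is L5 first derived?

4

Round 1 — rule 2, rule 4, rule 7, rule 9, rule 10, rule 11, rule 17, derive D5, R1, T76, C2, V9, A4, G.
Round 2 — rule 3, rule 12, rule 13, rule 15, rule 16, derive N, T4, A47, P5, W38.
Round 3 — rule 1, rule 6, rule 14, derive F, R58, Q.
Round 4 — rule 8, derive L5.
L5 first appears in round 4.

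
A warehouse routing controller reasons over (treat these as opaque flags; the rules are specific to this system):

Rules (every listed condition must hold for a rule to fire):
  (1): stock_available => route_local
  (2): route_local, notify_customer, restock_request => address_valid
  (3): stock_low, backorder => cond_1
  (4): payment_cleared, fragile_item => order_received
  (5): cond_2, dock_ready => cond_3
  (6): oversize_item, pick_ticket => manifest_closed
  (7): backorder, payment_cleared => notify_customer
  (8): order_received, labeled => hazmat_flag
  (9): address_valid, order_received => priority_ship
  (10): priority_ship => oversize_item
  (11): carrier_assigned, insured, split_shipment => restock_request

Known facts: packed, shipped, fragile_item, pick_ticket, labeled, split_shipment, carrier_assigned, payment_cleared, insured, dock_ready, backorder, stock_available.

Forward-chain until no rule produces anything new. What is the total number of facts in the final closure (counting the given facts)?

21

[1] (1) [stock_available => route_local]; (4) [payment_cleared, fragile_item => order_received]; (7) [backorder, payment_cleared => notify_customer]; (11) [carrier_assigned, insured, split_shipment => restock_request]. ⇒ new: route_local, order_received, notify_customer, restock_request.
[2] (2) [route_local, notify_customer, restock_request => address_valid]; (8) [order_received, labeled => hazmat_flag]. ⇒ new: address_valid, hazmat_flag.
[3] (9) [address_valid, order_received => priority_ship]. ⇒ new: priority_ship.
[4] (10) [priority_ship => oversize_item]. ⇒ new: oversize_item.
[5] (6) [oversize_item, pick_ticket => manifest_closed]. ⇒ new: manifest_closed.
Closure: {address_valid, backorder, carrier_assigned, dock_ready, fragile_item, hazmat_flag, insured, labeled, manifest_closed, notify_customer, order_received, oversize_item, packed, payment_cleared, pick_ticket, priority_ship, restock_request, route_local, shipped, split_shipment, stock_available} — 21 facts.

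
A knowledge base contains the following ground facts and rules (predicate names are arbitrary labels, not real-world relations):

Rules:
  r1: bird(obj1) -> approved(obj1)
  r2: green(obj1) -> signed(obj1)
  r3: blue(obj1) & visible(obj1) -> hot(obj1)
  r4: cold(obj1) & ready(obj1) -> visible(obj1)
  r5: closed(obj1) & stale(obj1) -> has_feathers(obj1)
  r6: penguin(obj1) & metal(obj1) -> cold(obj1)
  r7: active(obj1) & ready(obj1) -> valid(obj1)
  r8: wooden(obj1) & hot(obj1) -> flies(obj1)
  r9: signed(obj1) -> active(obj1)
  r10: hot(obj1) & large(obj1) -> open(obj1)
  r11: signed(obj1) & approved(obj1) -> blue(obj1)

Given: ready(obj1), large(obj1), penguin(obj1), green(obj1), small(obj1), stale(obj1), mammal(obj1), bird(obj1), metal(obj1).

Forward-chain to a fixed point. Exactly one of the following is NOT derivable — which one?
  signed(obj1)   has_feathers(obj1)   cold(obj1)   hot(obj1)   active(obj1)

has_feathers(obj1)

Round 1: r1 [bird(obj1) -> approved(obj1)]; r2 [green(obj1) -> signed(obj1)]; r6 [penguin(obj1) & metal(obj1) -> cold(obj1)]. Adds approved(obj1), signed(obj1), cold(obj1).
Round 2: r4 [cold(obj1) & ready(obj1) -> visible(obj1)]; r9 [signed(obj1) -> active(obj1)]; r11 [signed(obj1) & approved(obj1) -> blue(obj1)]. Adds visible(obj1), active(obj1), blue(obj1).
Round 3: r3 [blue(obj1) & visible(obj1) -> hot(obj1)]; r7 [active(obj1) & ready(obj1) -> valid(obj1)]. Adds hot(obj1), valid(obj1).
Round 4: r10 [hot(obj1) & large(obj1) -> open(obj1)]. Adds open(obj1).
Derived: active(obj1) (round 2), cold(obj1) (round 1), hot(obj1) (round 3), signed(obj1) (round 1). has_feathers(obj1) never appears in any round.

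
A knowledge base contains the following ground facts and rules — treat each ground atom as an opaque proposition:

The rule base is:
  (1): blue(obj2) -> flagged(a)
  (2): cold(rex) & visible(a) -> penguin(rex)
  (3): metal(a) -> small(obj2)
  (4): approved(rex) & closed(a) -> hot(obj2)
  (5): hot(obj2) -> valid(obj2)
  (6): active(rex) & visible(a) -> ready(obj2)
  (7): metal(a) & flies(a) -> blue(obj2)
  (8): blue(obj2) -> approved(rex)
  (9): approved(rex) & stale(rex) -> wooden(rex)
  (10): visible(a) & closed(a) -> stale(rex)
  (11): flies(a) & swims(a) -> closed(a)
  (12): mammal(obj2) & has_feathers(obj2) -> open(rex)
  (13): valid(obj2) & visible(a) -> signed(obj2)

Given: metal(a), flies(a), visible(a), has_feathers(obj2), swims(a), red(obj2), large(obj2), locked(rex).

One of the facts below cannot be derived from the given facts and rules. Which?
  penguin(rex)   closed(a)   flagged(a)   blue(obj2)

[1] (3) [metal(a) -> small(obj2)]; (7) [metal(a) & flies(a) -> blue(obj2)]; (11) [flies(a) & swims(a) -> closed(a)]. ⇒ new: small(obj2), blue(obj2), closed(a).
[2] (1) [blue(obj2) -> flagged(a)]; (8) [blue(obj2) -> approved(rex)]; (10) [visible(a) & closed(a) -> stale(rex)]. ⇒ new: flagged(a), approved(rex), stale(rex).
[3] (4) [approved(rex) & closed(a) -> hot(obj2)]; (9) [approved(rex) & stale(rex) -> wooden(rex)]. ⇒ new: hot(obj2), wooden(rex).
[4] (5) [hot(obj2) -> valid(obj2)]. ⇒ new: valid(obj2).
[5] (13) [valid(obj2) & visible(a) -> signed(obj2)]. ⇒ new: signed(obj2).
Derived: flagged(a) (round 2), closed(a) (round 1), blue(obj2) (round 1). penguin(rex) never appears in any round.

penguin(rex)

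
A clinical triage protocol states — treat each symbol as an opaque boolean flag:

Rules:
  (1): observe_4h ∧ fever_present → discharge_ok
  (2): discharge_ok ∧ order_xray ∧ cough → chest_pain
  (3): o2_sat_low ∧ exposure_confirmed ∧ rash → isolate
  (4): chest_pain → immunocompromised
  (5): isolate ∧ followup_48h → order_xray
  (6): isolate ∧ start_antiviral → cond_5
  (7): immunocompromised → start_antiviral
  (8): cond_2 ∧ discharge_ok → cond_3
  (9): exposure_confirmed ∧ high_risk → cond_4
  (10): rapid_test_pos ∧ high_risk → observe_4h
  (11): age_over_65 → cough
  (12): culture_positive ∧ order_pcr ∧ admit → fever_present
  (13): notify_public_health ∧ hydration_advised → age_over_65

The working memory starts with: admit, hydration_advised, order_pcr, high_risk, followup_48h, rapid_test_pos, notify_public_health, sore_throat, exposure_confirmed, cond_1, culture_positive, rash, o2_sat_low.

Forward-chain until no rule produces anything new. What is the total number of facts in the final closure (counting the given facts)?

Round 1 — (3), (9), (10), (12), (13), derive isolate, cond_4, observe_4h, fever_present, age_over_65.
Round 2 — (1), (5), (11), derive discharge_ok, order_xray, cough.
Round 3 — (2), derive chest_pain.
Round 4 — (4), derive immunocompromised.
Round 5 — (7), derive start_antiviral.
Round 6 — (6), derive cond_5.
Closure: {admit, age_over_65, chest_pain, cond_1, cond_4, cond_5, cough, culture_positive, discharge_ok, exposure_confirmed, fever_present, followup_48h, high_risk, hydration_advised, immunocompromised, isolate, notify_public_health, o2_sat_low, observe_4h, order_pcr, order_xray, rapid_test_pos, rash, sore_throat, start_antiviral} — 25 facts.

25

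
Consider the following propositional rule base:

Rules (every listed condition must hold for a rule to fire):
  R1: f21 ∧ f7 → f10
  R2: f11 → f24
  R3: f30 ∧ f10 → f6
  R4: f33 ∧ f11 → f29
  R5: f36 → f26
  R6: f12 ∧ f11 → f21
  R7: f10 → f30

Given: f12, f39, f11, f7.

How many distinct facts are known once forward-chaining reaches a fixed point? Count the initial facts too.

9

Round 1 — R2, R6, derive f24, f21.
Round 2 — R1, derive f10.
Round 3 — R7, derive f30.
Round 4 — R3, derive f6.
Closure: {f10, f11, f12, f21, f24, f30, f39, f6, f7} — 9 facts.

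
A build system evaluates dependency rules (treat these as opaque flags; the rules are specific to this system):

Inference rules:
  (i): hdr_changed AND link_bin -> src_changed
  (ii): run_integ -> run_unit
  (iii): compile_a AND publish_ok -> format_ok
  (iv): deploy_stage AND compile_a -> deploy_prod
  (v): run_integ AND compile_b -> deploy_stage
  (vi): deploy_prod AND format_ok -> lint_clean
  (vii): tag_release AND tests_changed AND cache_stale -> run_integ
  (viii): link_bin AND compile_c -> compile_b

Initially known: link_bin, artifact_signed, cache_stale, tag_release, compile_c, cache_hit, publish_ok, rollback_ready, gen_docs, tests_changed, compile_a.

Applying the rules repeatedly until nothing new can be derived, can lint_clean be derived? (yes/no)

yes

[1] (iii) [compile_a AND publish_ok -> format_ok]; (vii) [tag_release AND tests_changed AND cache_stale -> run_integ]; (viii) [link_bin AND compile_c -> compile_b]. ⇒ new: format_ok, run_integ, compile_b.
[2] (ii) [run_integ -> run_unit]; (v) [run_integ AND compile_b -> deploy_stage]. ⇒ new: run_unit, deploy_stage.
[3] (iv) [deploy_stage AND compile_a -> deploy_prod]. ⇒ new: deploy_prod.
[4] (vi) [deploy_prod AND format_ok -> lint_clean]. ⇒ new: lint_clean.
lint_clean appears in round 4, so it is derivable.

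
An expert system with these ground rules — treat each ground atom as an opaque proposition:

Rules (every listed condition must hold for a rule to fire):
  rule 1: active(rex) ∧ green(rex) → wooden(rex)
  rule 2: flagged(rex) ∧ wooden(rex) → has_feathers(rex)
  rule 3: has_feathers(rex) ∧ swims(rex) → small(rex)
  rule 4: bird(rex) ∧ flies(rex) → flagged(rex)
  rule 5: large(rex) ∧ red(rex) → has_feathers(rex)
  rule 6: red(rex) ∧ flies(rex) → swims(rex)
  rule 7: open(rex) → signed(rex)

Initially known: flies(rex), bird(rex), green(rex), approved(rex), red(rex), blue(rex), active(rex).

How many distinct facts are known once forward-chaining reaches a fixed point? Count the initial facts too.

12

Round 1: rule 1 [active(rex) ∧ green(rex) → wooden(rex)]; rule 4 [bird(rex) ∧ flies(rex) → flagged(rex)]; rule 6 [red(rex) ∧ flies(rex) → swims(rex)]. New: wooden(rex), flagged(rex), swims(rex).
Round 2: rule 2 [flagged(rex) ∧ wooden(rex) → has_feathers(rex)]. New: has_feathers(rex).
Round 3: rule 3 [has_feathers(rex) ∧ swims(rex) → small(rex)]. New: small(rex).
Closure: {active(rex), approved(rex), bird(rex), blue(rex), flagged(rex), flies(rex), green(rex), has_feathers(rex), red(rex), small(rex), swims(rex), wooden(rex)} — 12 facts.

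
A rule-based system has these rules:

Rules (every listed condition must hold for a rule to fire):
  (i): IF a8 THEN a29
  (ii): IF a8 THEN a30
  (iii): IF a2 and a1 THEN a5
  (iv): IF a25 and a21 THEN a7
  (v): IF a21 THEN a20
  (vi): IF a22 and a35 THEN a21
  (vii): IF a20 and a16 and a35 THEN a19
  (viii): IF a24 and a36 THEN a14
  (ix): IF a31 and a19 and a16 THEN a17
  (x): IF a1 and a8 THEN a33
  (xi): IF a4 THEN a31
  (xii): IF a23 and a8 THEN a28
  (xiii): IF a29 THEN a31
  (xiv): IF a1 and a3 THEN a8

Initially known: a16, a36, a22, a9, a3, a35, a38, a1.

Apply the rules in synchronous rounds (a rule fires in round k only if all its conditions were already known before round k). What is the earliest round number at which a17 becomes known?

[1] (vi) [IF a22 and a35 THEN a21]; (xiv) [IF a1 and a3 THEN a8]. ⇒ new: a21, a8.
[2] (i) [IF a8 THEN a29]; (ii) [IF a8 THEN a30]; (v) [IF a21 THEN a20]; (x) [IF a1 and a8 THEN a33]. ⇒ new: a29, a30, a20, a33.
[3] (vii) [IF a20 and a16 and a35 THEN a19]; (xiii) [IF a29 THEN a31]. ⇒ new: a19, a31.
[4] (ix) [IF a31 and a19 and a16 THEN a17]. ⇒ new: a17.
a17 first appears in round 4.

4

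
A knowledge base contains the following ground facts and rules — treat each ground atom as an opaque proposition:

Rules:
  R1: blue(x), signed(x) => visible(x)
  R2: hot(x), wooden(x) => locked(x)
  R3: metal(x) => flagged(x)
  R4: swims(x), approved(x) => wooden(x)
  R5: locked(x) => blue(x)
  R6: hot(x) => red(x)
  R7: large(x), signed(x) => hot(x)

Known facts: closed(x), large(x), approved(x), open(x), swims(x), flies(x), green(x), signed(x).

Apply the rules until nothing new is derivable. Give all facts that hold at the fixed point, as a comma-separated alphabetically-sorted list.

approved(x), blue(x), closed(x), flies(x), green(x), hot(x), large(x), locked(x), open(x), red(x), signed(x), swims(x), visible(x), wooden(x)

Round 1: R4 [swims(x), approved(x) => wooden(x)]; R7 [large(x), signed(x) => hot(x)]. New: wooden(x), hot(x).
Round 2: R2 [hot(x), wooden(x) => locked(x)]; R6 [hot(x) => red(x)]. New: locked(x), red(x).
Round 3: R5 [locked(x) => blue(x)]. New: blue(x).
Round 4: R1 [blue(x), signed(x) => visible(x)]. New: visible(x).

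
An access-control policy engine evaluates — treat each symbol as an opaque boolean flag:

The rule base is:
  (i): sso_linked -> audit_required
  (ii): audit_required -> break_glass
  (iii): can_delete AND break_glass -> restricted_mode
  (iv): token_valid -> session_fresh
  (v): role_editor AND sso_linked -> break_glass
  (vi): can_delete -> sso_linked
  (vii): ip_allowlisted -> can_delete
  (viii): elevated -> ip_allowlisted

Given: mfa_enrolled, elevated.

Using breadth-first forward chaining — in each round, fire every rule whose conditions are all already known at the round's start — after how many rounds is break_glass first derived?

Round 1: (viii) [elevated -> ip_allowlisted]. New: ip_allowlisted.
Round 2: (vii) [ip_allowlisted -> can_delete]. New: can_delete.
Round 3: (vi) [can_delete -> sso_linked]. New: sso_linked.
Round 4: (i) [sso_linked -> audit_required]. New: audit_required.
Round 5: (ii) [audit_required -> break_glass]. New: break_glass.
break_glass first appears in round 5.

5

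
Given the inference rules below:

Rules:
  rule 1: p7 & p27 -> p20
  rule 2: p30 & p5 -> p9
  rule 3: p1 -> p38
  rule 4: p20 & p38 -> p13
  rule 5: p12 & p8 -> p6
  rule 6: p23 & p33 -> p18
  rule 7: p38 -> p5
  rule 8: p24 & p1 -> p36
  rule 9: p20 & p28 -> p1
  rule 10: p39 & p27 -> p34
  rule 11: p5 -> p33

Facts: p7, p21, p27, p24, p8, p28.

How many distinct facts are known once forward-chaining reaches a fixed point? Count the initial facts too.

[1] rule 1 [p7 & p27 -> p20]. ⇒ new: p20.
[2] rule 9 [p20 & p28 -> p1]. ⇒ new: p1.
[3] rule 3 [p1 -> p38]; rule 8 [p24 & p1 -> p36]. ⇒ new: p38, p36.
[4] rule 4 [p20 & p38 -> p13]; rule 7 [p38 -> p5]. ⇒ new: p13, p5.
[5] rule 11 [p5 -> p33]. ⇒ new: p33.
Closure: {p1, p13, p20, p21, p24, p27, p28, p33, p36, p38, p5, p7, p8} — 13 facts.

13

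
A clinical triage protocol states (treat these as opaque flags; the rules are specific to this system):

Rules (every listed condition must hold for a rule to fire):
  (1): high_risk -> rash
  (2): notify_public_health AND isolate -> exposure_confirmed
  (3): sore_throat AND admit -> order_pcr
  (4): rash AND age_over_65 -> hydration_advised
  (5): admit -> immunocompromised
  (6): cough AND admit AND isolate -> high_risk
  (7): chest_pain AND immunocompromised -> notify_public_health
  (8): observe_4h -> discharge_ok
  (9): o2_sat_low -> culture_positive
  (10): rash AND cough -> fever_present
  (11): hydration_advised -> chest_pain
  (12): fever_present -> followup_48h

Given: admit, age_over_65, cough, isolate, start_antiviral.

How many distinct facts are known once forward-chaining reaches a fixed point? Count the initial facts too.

14

[1] (5) [admit -> immunocompromised]; (6) [cough AND admit AND isolate -> high_risk]. ⇒ new: immunocompromised, high_risk.
[2] (1) [high_risk -> rash]. ⇒ new: rash.
[3] (4) [rash AND age_over_65 -> hydration_advised]; (10) [rash AND cough -> fever_present]. ⇒ new: hydration_advised, fever_present.
[4] (11) [hydration_advised -> chest_pain]; (12) [fever_present -> followup_48h]. ⇒ new: chest_pain, followup_48h.
[5] (7) [chest_pain AND immunocompromised -> notify_public_health]. ⇒ new: notify_public_health.
[6] (2) [notify_public_health AND isolate -> exposure_confirmed]. ⇒ new: exposure_confirmed.
Closure: {admit, age_over_65, chest_pain, cough, exposure_confirmed, fever_present, followup_48h, high_risk, hydration_advised, immunocompromised, isolate, notify_public_health, rash, start_antiviral} — 14 facts.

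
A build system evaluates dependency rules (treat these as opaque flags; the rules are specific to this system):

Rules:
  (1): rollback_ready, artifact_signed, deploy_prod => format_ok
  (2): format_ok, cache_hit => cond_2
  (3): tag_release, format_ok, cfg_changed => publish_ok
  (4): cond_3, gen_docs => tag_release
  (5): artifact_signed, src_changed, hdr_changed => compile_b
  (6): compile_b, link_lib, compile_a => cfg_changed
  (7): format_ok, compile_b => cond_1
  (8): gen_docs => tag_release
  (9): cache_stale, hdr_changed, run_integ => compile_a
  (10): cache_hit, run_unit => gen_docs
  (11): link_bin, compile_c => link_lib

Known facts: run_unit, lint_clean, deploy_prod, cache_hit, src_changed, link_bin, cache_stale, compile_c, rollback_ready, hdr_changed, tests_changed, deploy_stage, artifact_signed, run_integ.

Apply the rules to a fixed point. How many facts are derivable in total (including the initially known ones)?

[1] (1) [rollback_ready, artifact_signed, deploy_prod => format_ok]; (5) [artifact_signed, src_changed, hdr_changed => compile_b]; (9) [cache_stale, hdr_changed, run_integ => compile_a]; (10) [cache_hit, run_unit => gen_docs]; (11) [link_bin, compile_c => link_lib]. ⇒ new: format_ok, compile_b, compile_a, gen_docs, link_lib.
[2] (2) [format_ok, cache_hit => cond_2]; (6) [compile_b, link_lib, compile_a => cfg_changed]; (7) [format_ok, compile_b => cond_1]; (8) [gen_docs => tag_release]. ⇒ new: cond_2, cfg_changed, cond_1, tag_release.
[3] (3) [tag_release, format_ok, cfg_changed => publish_ok]. ⇒ new: publish_ok.
Closure: {artifact_signed, cache_hit, cache_stale, cfg_changed, compile_a, compile_b, compile_c, cond_1, cond_2, deploy_prod, deploy_stage, format_ok, gen_docs, hdr_changed, link_bin, link_lib, lint_clean, publish_ok, rollback_ready, run_integ, run_unit, src_changed, tag_release, tests_changed} — 24 facts.

24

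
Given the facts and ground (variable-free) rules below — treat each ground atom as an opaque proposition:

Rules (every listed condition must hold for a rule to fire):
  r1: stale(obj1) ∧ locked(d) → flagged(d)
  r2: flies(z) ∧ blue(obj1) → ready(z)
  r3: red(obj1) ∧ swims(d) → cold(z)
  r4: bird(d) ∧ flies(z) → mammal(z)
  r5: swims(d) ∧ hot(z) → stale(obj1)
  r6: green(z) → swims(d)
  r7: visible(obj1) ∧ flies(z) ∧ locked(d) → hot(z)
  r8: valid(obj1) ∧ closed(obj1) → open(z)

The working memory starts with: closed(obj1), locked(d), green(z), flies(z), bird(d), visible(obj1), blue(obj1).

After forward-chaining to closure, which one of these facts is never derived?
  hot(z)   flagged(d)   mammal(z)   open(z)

open(z)

Round 1 fires r2, r4, r6, r7, giving ready(z), mammal(z), swims(d), hot(z).
Round 2 fires r5, giving stale(obj1).
Round 3 fires r1, giving flagged(d).
Derived: hot(z) (round 1), mammal(z) (round 1), flagged(d) (round 3). open(z) never appears in any round.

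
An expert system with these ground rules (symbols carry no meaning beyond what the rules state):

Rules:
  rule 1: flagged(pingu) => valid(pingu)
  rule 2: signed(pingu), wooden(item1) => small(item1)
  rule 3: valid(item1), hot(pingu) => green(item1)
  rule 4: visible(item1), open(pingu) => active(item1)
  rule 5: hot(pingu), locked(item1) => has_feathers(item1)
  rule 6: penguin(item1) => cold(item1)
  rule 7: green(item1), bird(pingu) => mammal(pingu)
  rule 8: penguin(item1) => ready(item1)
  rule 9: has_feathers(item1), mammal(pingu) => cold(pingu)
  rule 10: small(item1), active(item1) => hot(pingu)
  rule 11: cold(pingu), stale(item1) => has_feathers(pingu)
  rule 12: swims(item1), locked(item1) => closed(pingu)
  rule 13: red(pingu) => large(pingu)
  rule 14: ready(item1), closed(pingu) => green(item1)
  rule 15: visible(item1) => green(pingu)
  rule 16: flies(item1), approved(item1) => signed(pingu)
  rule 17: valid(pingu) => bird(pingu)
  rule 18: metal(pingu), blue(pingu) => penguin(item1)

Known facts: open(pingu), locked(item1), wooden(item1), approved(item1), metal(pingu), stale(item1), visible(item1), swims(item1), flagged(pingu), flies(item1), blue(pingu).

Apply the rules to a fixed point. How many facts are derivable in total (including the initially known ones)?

27

Round 1: rule 1 [flagged(pingu) => valid(pingu)]; rule 4 [visible(item1), open(pingu) => active(item1)]; rule 12 [swims(item1), locked(item1) => closed(pingu)]; rule 15 [visible(item1) => green(pingu)]; rule 16 [flies(item1), approved(item1) => signed(pingu)]; rule 18 [metal(pingu), blue(pingu) => penguin(item1)]. Adds valid(pingu), active(item1), closed(pingu), green(pingu), signed(pingu), penguin(item1).
Round 2: rule 2 [signed(pingu), wooden(item1) => small(item1)]; rule 6 [penguin(item1) => cold(item1)]; rule 8 [penguin(item1) => ready(item1)]; rule 17 [valid(pingu) => bird(pingu)]. Adds small(item1), cold(item1), ready(item1), bird(pingu).
Round 3: rule 10 [small(item1), active(item1) => hot(pingu)]; rule 14 [ready(item1), closed(pingu) => green(item1)]. Adds hot(pingu), green(item1).
Round 4: rule 5 [hot(pingu), locked(item1) => has_feathers(item1)]; rule 7 [green(item1), bird(pingu) => mammal(pingu)]. Adds has_feathers(item1), mammal(pingu).
Round 5: rule 9 [has_feathers(item1), mammal(pingu) => cold(pingu)]. Adds cold(pingu).
Round 6: rule 11 [cold(pingu), stale(item1) => has_feathers(pingu)]. Adds has_feathers(pingu).
Closure: {active(item1), approved(item1), bird(pingu), blue(pingu), closed(pingu), cold(item1), cold(pingu), flagged(pingu), flies(item1), green(item1), green(pingu), has_feathers(item1), has_feathers(pingu), hot(pingu), locked(item1), mammal(pingu), metal(pingu), open(pingu), penguin(item1), ready(item1), signed(pingu), small(item1), stale(item1), swims(item1), valid(pingu), visible(item1), wooden(item1)} — 27 facts.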